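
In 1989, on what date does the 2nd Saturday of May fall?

1989-05-13

The first Saturday of May 1989 is May 6.
The 2nd Saturday is 1 weeks later: 6 + 7 = 13.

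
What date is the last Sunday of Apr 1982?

Apr 25, 1982

The first Sunday of Apr 1982 is Apr 4.
Apr 1982 has 30 days. Adding weeks: 4, 11, 18, 25 — the last one ≤ 30 is the 25th.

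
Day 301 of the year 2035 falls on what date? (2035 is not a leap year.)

28 October 2035

January has 31 days (301 − 31 = 270 remain).
February has 28 days (270 − 28 = 242 remain).
March has 31 days (242 − 31 = 211 remain).
April has 30 days (211 − 30 = 181 remain).
May has 31 days (181 − 31 = 150 remain).
June has 30 days (150 − 30 = 120 remain).
July has 31 days (120 − 31 = 89 remain).
August has 31 days (89 − 31 = 58 remain).
September has 30 days (58 − 30 = 28 remain).
28 into October → October 28.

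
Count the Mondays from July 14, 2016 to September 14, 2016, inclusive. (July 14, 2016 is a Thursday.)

July 14, 2016 is a Thursday; the first Monday on or after it is July 18, 2016 (4 days later).
From July 18, 2016 to September 14, 2016: 13 + 31 + 14 = 58 days (rest of July, August, September).
58 ÷ 7 = 8 full weeks with remainder 2, so 8 more Mondays after the first → 9.

9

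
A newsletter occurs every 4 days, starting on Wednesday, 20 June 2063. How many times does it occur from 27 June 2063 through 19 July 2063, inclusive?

6

Occurrences land 4·i days after 20 June 2063 for i = 0, 1, 2, …
27 June 2063 is 7 days after the start; 7 ÷ 4 = 1 remainder 3; since the remainder is 3, round up to i = 2. First occurrence in the window: #3 on 28 June 2063 (2×4 = 8 days in).
19 July 2063 is 29 days after the start; 29 ÷ 4 = 7 remainder 1. Last occurrence in the window: #8 on 18 July 2063.
Occurrences #3 through #8: 6 in total.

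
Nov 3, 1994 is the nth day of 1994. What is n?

307

Days in months before Nov: 31 + 28 + 31 + 30 + 31 + 30 + 31 + 31 + 30 + 31 = 304.
Plus 3 days into Nov → day 307.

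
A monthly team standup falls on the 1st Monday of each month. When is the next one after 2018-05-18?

2018-06-04

May 2018 starts on a Tuesday, so its 1st Monday is 2018-05-07 (6 days in).
That is not after 2018-05-18, so look at June 2018.
June 2018 starts on a Friday, so its 1st Monday is 2018-06-04 (3 days in).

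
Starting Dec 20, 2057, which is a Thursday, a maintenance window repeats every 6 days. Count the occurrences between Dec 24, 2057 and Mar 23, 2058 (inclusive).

Occurrences land 6·i days after Dec 20, 2057 for i = 0, 1, 2, …
Dec 24, 2057 is 4 days after the start; 4 ÷ 6 = 0 remainder 4; since the remainder is 4, round up to i = 1. First occurrence in the window: #2 on Dec 26, 2057 (1×6 = 6 days in).
Mar 23, 2058 is 93 days after the start; 93 ÷ 6 = 15 remainder 3. Last occurrence in the window: #16 on Mar 20, 2058.
Occurrences #2 through #16: 15 in total.

15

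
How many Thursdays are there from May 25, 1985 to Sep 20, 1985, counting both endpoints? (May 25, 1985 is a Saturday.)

17

May 25, 1985 is a Saturday; the first Thursday on or after it is May 30, 1985 (5 days later).
From May 30, 1985 to Sep 20, 1985: 1 + 30 + 31 + 31 + 20 = 113 days (rest of May, Jun, Jul, Aug, Sep).
113 ÷ 7 = 16 full weeks with remainder 1, so 16 more Thursdays after the first → 17.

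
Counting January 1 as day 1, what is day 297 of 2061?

January has 31 days (297 − 31 = 266 remain).
February has 28 days (266 − 28 = 238 remain).
March has 31 days (238 − 31 = 207 remain).
April has 30 days (207 − 30 = 177 remain).
May has 31 days (177 − 31 = 146 remain).
June has 30 days (146 − 30 = 116 remain).
July has 31 days (116 − 31 = 85 remain).
August has 31 days (85 − 31 = 54 remain).
September has 30 days (54 − 30 = 24 remain).
24 into October → October 24.

October 24, 2061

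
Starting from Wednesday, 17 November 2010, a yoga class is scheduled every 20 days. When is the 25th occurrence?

11 March 2012

The 25th occurrence is 24 intervals after the first: 24 × 20 = 480 days after 17 November 2010.
November has 30 days — 13 days to the end of November leaves 467.
From end of November to end of 2010 is 31 days (436 left).
2011 has 365 days (71 left).
January has 31 days (40 left).
February has 29 days (11 left).
11 days into March → 11 March 2012.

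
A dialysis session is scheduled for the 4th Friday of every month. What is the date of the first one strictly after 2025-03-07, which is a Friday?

March 2025 starts on a Saturday; its first Friday is the 7th, so the 4th Friday is the 28th — 2025-03-28.
2025-03-28 is after 2025-03-07, so that is the next one.

2025-03-28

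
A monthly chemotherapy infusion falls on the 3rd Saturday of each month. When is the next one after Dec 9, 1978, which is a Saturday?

Dec 16, 1978

Dec 1978 starts on a Friday; its first Saturday is the 2nd, so the 3rd Saturday is the 16th — Dec 16, 1978.
Dec 16, 1978 is after Dec 9, 1978, so that is the next one.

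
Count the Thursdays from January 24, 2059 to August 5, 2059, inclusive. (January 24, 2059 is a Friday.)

27

January 24, 2059 is a Friday; the first Thursday on or after it is January 30, 2059 (6 days later).
From January 30, 2059 to August 5, 2059: 1 + 28 + 31 + 30 + 31 + 30 + 31 + 5 = 187 days (rest of January, February, March, April, May, June, July, August).
187 ÷ 7 = 26 full weeks with remainder 5, so 26 more Thursdays after the first → 27.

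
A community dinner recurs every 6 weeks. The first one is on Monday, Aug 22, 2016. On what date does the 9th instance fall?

Jul 24, 2017

The 9th occurrence is 8 intervals after the first: 8 × 42 = 336 days after Aug 22, 2016.
Aug has 31 days — 9 days to the end of Aug leaves 327.
Sep has 30 days (297 left).
Oct has 31 days (266 left).
Nov has 30 days (236 left).
Dec has 31 days (205 left).
Jan has 31 days (174 left).
Feb has 28 days (146 left).
Mar has 31 days (115 left).
Apr has 30 days (85 left).
May has 31 days (54 left).
Jun has 30 days (24 left).
24 days into Jul → Jul 24, 2017.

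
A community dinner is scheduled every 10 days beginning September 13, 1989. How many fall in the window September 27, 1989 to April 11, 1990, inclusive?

20

Occurrences land 10·i days after September 13, 1989 for i = 0, 1, 2, …
September 27, 1989 is 14 days after the start; 14 ÷ 10 = 1 remainder 4; since the remainder is 4, round up to i = 2. First occurrence in the window: #3 on October 3, 1989 (2×10 = 20 days in).
April 11, 1990 is 210 days after the start; 210 ÷ 10 = 21 remainder 0. Last occurrence in the window: #22 on April 11, 1990.
Occurrences #3 through #22: 20 in total.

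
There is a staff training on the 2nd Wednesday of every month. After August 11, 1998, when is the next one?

August 12, 1998

August 1998 starts on a Saturday; its first Wednesday is the 5th, so the 2nd Wednesday is the 12th — August 12, 1998.
August 12, 1998 is after August 11, 1998, so that is the next one.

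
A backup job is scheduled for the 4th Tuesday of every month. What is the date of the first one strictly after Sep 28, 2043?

Oct 27, 2043

Sep 2043 starts on a Tuesday; its first Tuesday is the 1st, so the 4th Tuesday is the 22nd — Sep 22, 2043.
That is not after Sep 28, 2043, so look at Oct 2043.
Oct 2043 starts on a Thursday; its first Tuesday is the 6th, so the 4th Tuesday is the 27th — Oct 27, 2043.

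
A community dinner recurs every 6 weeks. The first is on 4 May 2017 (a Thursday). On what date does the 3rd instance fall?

27 July 2017

The 3rd occurrence is 2 intervals after the first: 2 × 42 = 84 days after 4 May 2017.
May has 31 days — 27 days to the end of May leaves 57.
June has 30 days (27 left).
27 days into July → 27 July 2017.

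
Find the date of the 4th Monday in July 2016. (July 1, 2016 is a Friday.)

July 2016 begins on a Friday, so the first Monday is July 4 (3 days later).
The 4th Monday is 3 weeks later: 4 + 21 = 25.

25 July 2016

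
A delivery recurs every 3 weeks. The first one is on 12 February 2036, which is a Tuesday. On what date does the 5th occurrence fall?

6 May 2036

The 5th occurrence is 4 intervals after the first: 4 × 21 = 84 days after 12 February 2036.
February has 29 days — 17 days to the end of February leaves 67.
March has 31 days (36 left).
April has 30 days (6 left).
6 days into May → 6 May 2036.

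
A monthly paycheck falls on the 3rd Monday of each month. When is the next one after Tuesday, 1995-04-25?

April 1995 starts on a Saturday; its first Monday is the 3rd, so the 3rd Monday is the 17th — 1995-04-17.
That is not after 1995-04-25, so look at May 1995.
May 1995 starts on a Monday; its first Monday is the 1st, so the 3rd Monday is the 15th — 1995-05-15.

1995-05-15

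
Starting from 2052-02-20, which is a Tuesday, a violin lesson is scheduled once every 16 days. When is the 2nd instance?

2052-03-07

The 2nd occurrence is 1 interval after the first: 1 × 16 = 16 days after 2052-02-20.
February has 29 days — 9 days to the end of February leaves 7.
7 days into March → 2052-03-07.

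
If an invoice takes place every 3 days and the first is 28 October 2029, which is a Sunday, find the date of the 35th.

7 February 2030

The 35th occurrence is 34 intervals after the first: 34 × 3 = 102 days after 28 October 2029.
October has 31 days — 3 days to the end of October leaves 99.
November has 30 days (69 left).
December has 31 days (38 left).
January has 31 days (7 left).
7 days into February → 7 February 2030.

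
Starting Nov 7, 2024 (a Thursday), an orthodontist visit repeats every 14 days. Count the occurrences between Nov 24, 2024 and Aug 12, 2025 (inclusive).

18

Occurrences land 14·i days after Nov 7, 2024 for i = 0, 1, 2, …
Nov 24, 2024 is 17 days after the start; 17 ÷ 14 = 1 remainder 3; since the remainder is 3, round up to i = 2. First occurrence in the window: #3 on Dec 5, 2024 (2×14 = 28 days in).
Aug 12, 2025 is 278 days after the start; 278 ÷ 14 = 19 remainder 12. Last occurrence in the window: #20 on Jul 31, 2025.
Occurrences #3 through #20: 18 in total.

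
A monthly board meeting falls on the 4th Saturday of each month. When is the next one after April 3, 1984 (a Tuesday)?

April 28, 1984

April 1984 starts on a Sunday; its first Saturday is the 7th, so the 4th Saturday is the 28th — April 28, 1984.
April 28, 1984 is after April 3, 1984, so that is the next one.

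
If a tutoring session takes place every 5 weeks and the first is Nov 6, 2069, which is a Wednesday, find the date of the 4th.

The 4th occurrence is 3 intervals after the first: 3 × 35 = 105 days after Nov 6, 2069.
Nov has 30 days — 24 days to the end of Nov leaves 81.
Dec has 31 days (50 left).
Jan has 31 days (19 left).
19 days into Feb → Feb 19, 2070.

Feb 19, 2070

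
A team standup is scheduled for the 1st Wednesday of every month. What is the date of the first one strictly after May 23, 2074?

May 2074 starts on a Tuesday, so its 1st Wednesday is May 2, 2074 (1 day in).
That is not after May 23, 2074, so look at Jun 2074.
Jun 2074 starts on a Friday, so its 1st Wednesday is Jun 6, 2074 (5 days in).

Jun 6, 2074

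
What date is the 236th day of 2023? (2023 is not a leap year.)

January has 31 days (236 − 31 = 205 remain).
February has 28 days (205 − 28 = 177 remain).
March has 31 days (177 − 31 = 146 remain).
April has 30 days (146 − 30 = 116 remain).
May has 31 days (116 − 31 = 85 remain).
June has 30 days (85 − 30 = 55 remain).
July has 31 days (55 − 31 = 24 remain).
24 into August → August 24.

2023-08-24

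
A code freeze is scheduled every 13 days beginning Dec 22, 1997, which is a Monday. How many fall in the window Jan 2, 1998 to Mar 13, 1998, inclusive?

Occurrences land 13·i days after Dec 22, 1997 for i = 0, 1, 2, …
Jan 2, 1998 is 11 days after the start; 11 ÷ 13 = 0 remainder 11; since the remainder is 11, round up to i = 1. First occurrence in the window: #2 on Jan 4, 1998 (1×13 = 13 days in).
Mar 13, 1998 is 81 days after the start; 81 ÷ 13 = 6 remainder 3. Last occurrence in the window: #7 on Mar 10, 1998.
Occurrences #2 through #7: 6 in total.

6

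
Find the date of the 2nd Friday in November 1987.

November 1987 begins on a Sunday, so the first Friday is November 6 (5 days later).
The 2nd Friday is 1 weeks later: 6 + 7 = 13.

1987-11-13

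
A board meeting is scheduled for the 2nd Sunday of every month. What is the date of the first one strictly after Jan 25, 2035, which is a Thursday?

Jan 2035 starts on a Monday; its first Sunday is the 7th, so the 2nd Sunday is the 14th — Jan 14, 2035.
That is not after Jan 25, 2035, so look at Feb 2035.
Feb 2035 starts on a Thursday; its first Sunday is the 4th, so the 2nd Sunday is the 11th — Feb 11, 2035.

Feb 11, 2035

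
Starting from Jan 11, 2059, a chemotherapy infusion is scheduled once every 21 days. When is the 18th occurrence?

Jan 3, 2060

The 18th occurrence is 17 intervals after the first: 17 × 21 = 357 days after Jan 11, 2059.
Jan has 31 days — 20 days to the end of Jan leaves 337.
Feb has 28 days (309 left).
Mar has 31 days (278 left).
Apr has 30 days (248 left).
May has 31 days (217 left).
Jun has 30 days (187 left).
Jul has 31 days (156 left).
Aug has 31 days (125 left).
Sep has 30 days (95 left).
Oct has 31 days (64 left).
Nov has 30 days (34 left).
Dec has 31 days (3 left).
3 days into Jan → Jan 3, 2060.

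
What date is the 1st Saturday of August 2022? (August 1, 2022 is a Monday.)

August 2022 begins on a Monday, so the first Saturday is August 6 (5 days later).

6 August 2022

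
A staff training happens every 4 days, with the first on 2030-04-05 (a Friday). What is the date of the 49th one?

The 49th occurrence is 48 intervals after the first: 48 × 4 = 192 days after 2030-04-05.
April has 30 days — 25 days to the end of April leaves 167.
May has 31 days (136 left).
June has 30 days (106 left).
July has 31 days (75 left).
August has 31 days (44 left).
September has 30 days (14 left).
14 days into October → 2030-10-14.

2030-10-14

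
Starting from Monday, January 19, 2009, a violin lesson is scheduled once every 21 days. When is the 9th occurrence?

July 6, 2009

The 9th occurrence is 8 intervals after the first: 8 × 21 = 168 days after January 19, 2009.
January has 31 days — 12 days to the end of January leaves 156.
February has 28 days (128 left).
March has 31 days (97 left).
April has 30 days (67 left).
May has 31 days (36 left).
June has 30 days (6 left).
6 days into July → July 6, 2009.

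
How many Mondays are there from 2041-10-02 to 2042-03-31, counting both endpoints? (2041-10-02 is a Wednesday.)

2041-10-02 is a Wednesday; the first Monday on or after it is 2041-10-07 (5 days later).
From 2041-10-07 to 2042-03-31: 24 + 30 + 31 + 31 + 28 + 31 = 175 days (rest of October, November, December, January, February, March).
175 ÷ 7 = 25 full weeks with remainder 0, so 25 more Mondays after the first → 26.

26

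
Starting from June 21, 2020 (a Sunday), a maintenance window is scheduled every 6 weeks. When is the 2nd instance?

August 2, 2020

The 2nd occurrence is 1 interval after the first: 1 × 42 = 42 days after June 21, 2020.
June has 30 days — 9 days to the end of June leaves 33.
July has 31 days (2 left).
2 days into August → August 2, 2020.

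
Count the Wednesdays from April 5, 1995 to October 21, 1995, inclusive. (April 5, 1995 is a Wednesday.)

29

April 5, 1995 is a Wednesday; the first Wednesday on or after it is April 5, 1995.
From April 5, 1995 to October 21, 1995: 25 + 31 + 30 + 31 + 31 + 30 + 21 = 199 days (rest of April, May, June, July, August, September, October).
199 ÷ 7 = 28 full weeks with remainder 3, so 28 more Wednesdays after the first → 29.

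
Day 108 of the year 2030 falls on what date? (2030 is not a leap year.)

January has 31 days (108 − 31 = 77 remain).
February has 28 days (77 − 28 = 49 remain).
March has 31 days (49 − 31 = 18 remain).
18 into April → April 18.

2030-04-18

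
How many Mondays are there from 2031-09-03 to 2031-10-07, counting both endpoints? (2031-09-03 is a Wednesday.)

2031-09-03 is a Wednesday; the first Monday on or after it is 2031-09-08 (5 days later).
From 2031-09-08 to 2031-10-07: 22 + 7 = 29 days (rest of September, October).
29 ÷ 7 = 4 full weeks with remainder 1, so 4 more Mondays after the first → 5.

5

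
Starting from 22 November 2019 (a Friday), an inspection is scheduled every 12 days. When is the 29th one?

23 October 2020

The 29th occurrence is 28 intervals after the first: 28 × 12 = 336 days after 22 November 2019.
November has 30 days — 8 days to the end of November leaves 328.
December has 31 days (297 left).
January has 31 days (266 left).
February has 29 days (237 left).
March has 31 days (206 left).
April has 30 days (176 left).
May has 31 days (145 left).
June has 30 days (115 left).
July has 31 days (84 left).
August has 31 days (53 left).
September has 30 days (23 left).
23 days into October → 23 October 2020.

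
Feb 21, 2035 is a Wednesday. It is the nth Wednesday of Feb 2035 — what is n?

Day 21 falls in week ⌈21/7⌉ of the month.
Days 1–7 hold the 1st Wednesday, 8–14 the 2nd, 15–21 the 3rd, 22–28 the 4th, 29–31 the 5th.
21 is in the range for the 3rd.

3rd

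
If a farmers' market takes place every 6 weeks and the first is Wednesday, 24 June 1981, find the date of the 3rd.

The 3rd occurrence is 2 intervals after the first: 2 × 42 = 84 days after 24 June 1981.
June has 30 days — 6 days to the end of June leaves 78.
July has 31 days (47 left).
August has 31 days (16 left).
16 days into September → 16 September 1981.

16 September 1981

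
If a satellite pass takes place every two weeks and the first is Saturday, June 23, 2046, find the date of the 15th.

The 15th occurrence is 14 intervals after the first: 14 × 14 = 196 days after June 23, 2046.
June has 30 days — 7 days to the end of June leaves 189.
July has 31 days (158 left).
August has 31 days (127 left).
September has 30 days (97 left).
October has 31 days (66 left).
November has 30 days (36 left).
December has 31 days (5 left).
5 days into January → January 5, 2047.

January 5, 2047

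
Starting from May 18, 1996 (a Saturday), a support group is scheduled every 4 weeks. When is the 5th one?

September 7, 1996

The 5th occurrence is 4 intervals after the first: 4 × 28 = 112 days after May 18, 1996.
May has 31 days — 13 days to the end of May leaves 99.
June has 30 days (69 left).
July has 31 days (38 left).
August has 31 days (7 left).
7 days into September → September 7, 1996.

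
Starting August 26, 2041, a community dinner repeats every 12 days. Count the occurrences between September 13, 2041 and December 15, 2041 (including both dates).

8

Occurrences land 12·i days after August 26, 2041 for i = 0, 1, 2, …
September 13, 2041 is 18 days after the start; 18 ÷ 12 = 1 remainder 6; since the remainder is 6, round up to i = 2. First occurrence in the window: #3 on September 19, 2041 (2×12 = 24 days in).
December 15, 2041 is 111 days after the start; 111 ÷ 12 = 9 remainder 3. Last occurrence in the window: #10 on December 12, 2041.
Occurrences #3 through #10: 8 in total.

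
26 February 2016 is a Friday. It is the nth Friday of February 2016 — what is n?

4th

Day 26 falls in week ⌈26/7⌉ of the month.
Days 1–7 hold the 1st Friday, 8–14 the 2nd, 15–21 the 3rd, 22–28 the 4th, 29–31 the 5th.
26 is in the range for the 4th.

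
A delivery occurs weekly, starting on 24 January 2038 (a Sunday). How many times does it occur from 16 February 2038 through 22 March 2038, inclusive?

5

Occurrences land 7·i days after 24 January 2038 for i = 0, 1, 2, …
16 February 2038 is 23 days after the start; 23 ÷ 7 = 3 remainder 2; since the remainder is 2, round up to i = 4. First occurrence in the window: #5 on 21 February 2038 (4×7 = 28 days in).
22 March 2038 is 57 days after the start; 57 ÷ 7 = 8 remainder 1. Last occurrence in the window: #9 on 21 March 2038.
Occurrences #5 through #9: 5 in total.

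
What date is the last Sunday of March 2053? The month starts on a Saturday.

March 2053 begins on a Saturday, so the first Sunday is March 2 (1 day later).
March 2053 has 31 days. Adding weeks: 2, 9, 16, 23, 30 — the last one ≤ 31 is the 30th.

March 30, 2053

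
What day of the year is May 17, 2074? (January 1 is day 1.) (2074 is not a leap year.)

Days in months before May: 31 + 28 + 31 + 30 = 120.
Plus 17 days into May → day 137.

137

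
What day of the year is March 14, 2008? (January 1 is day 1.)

74

Days in months before March: 31 + 29 = 60.
Plus 14 days into March → day 74.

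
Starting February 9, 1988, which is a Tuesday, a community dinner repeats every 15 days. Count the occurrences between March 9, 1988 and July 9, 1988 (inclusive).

Occurrences land 15·i days after February 9, 1988 for i = 0, 1, 2, …
March 9, 1988 is 29 days after the start; 29 ÷ 15 = 1 remainder 14; since the remainder is 14, round up to i = 2. First occurrence in the window: #3 on March 10, 1988 (2×15 = 30 days in).
July 9, 1988 is 151 days after the start; 151 ÷ 15 = 10 remainder 1. Last occurrence in the window: #11 on July 8, 1988.
Occurrences #3 through #11: 9 in total.

9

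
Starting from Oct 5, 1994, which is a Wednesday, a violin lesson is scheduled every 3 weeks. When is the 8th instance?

The 8th occurrence is 7 intervals after the first: 7 × 21 = 147 days after Oct 5, 1994.
Oct has 31 days — 26 days to the end of Oct leaves 121.
Nov has 30 days (91 left).
Dec has 31 days (60 left).
Jan has 31 days (29 left).
Feb has 28 days (1 left).
1 day into Mar → Mar 1, 1995.

Mar 1, 1995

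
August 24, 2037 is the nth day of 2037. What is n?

236

Days in months before August: 31 + 28 + 31 + 30 + 31 + 30 + 31 = 212.
Plus 24 days into August → day 236.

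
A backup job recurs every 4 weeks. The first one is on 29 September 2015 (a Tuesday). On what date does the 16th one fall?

22 November 2016

The 16th occurrence is 15 intervals after the first: 15 × 28 = 420 days after 29 September 2015.
September has 30 days — 1 day to the end of September leaves 419.
From end of September to end of 2015 is 92 days (327 left).
January has 31 days (296 left).
February has 29 days (267 left).
March has 31 days (236 left).
April has 30 days (206 left).
May has 31 days (175 left).
June has 30 days (145 left).
July has 31 days (114 left).
August has 31 days (83 left).
September has 30 days (53 left).
October has 31 days (22 left).
22 days into November → 22 November 2016.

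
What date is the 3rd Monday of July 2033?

18 July 2033

July 2033 begins on a Friday, so the first Monday is July 4 (3 days later).
The 3rd Monday is 2 weeks later: 4 + 14 = 18.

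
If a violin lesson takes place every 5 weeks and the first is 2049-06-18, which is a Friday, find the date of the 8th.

The 8th occurrence is 7 intervals after the first: 7 × 35 = 245 days after 2049-06-18.
June has 30 days — 12 days to the end of June leaves 233.
July has 31 days (202 left).
August has 31 days (171 left).
September has 30 days (141 left).
October has 31 days (110 left).
November has 30 days (80 left).
December has 31 days (49 left).
January has 31 days (18 left).
18 days into February → 2050-02-18.

2050-02-18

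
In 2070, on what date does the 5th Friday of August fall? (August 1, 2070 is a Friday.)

2070-08-29

August 2070 begins on a Friday, so the first Friday is August 1.
The 5th Friday is 4 weeks later: 1 + 28 = 29.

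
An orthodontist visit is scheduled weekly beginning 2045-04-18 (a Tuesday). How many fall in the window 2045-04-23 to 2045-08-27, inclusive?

Occurrences land 7·i days after 2045-04-18 for i = 0, 1, 2, …
2045-04-23 is 5 days after the start; 5 ÷ 7 = 0 remainder 5; since the remainder is 5, round up to i = 1. First occurrence in the window: #2 on 2045-04-25 (1×7 = 7 days in).
2045-08-27 is 131 days after the start; 131 ÷ 7 = 18 remainder 5. Last occurrence in the window: #19 on 2045-08-22.
Occurrences #2 through #19: 18 in total.

18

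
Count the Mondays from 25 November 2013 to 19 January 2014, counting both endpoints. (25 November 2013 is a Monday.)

8

25 November 2013 is a Monday; the first Monday on or after it is 25 November 2013.
From 25 November 2013 to 19 January 2014: 5 + 31 + 19 = 55 days (rest of November, December, January).
55 ÷ 7 = 7 full weeks with remainder 6, so 7 more Mondays after the first → 8.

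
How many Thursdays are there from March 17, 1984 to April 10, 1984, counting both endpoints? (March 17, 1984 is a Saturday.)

March 17, 1984 is a Saturday; the first Thursday on or after it is March 22, 1984 (5 days later).
From March 22, 1984 to April 10, 1984: 9 + 10 = 19 days (rest of March, April).
19 ÷ 7 = 2 full weeks with remainder 5, so 2 more Thursdays after the first → 3.

3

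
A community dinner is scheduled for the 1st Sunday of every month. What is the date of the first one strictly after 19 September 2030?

6 October 2030

September 2030 starts on a Sunday, so its 1st Sunday is 1 September 2030.
That is not after 19 September 2030, so look at October 2030.
October 2030 starts on a Tuesday, so its 1st Sunday is 6 October 2030 (5 days in).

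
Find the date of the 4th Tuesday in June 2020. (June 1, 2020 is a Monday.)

June 2020 begins on a Monday, so the first Tuesday is June 2 (1 day later).
The 4th Tuesday is 3 weeks later: 2 + 21 = 23.

23 June 2020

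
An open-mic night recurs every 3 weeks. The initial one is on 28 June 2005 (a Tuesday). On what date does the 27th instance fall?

26 December 2006

The 27th occurrence is 26 intervals after the first: 26 × 21 = 546 days after 28 June 2005.
June has 30 days — 2 days to the end of June leaves 544.
From end of June to end of 2005 is 184 days (360 left).
January has 31 days (329 left).
February has 28 days (301 left).
March has 31 days (270 left).
April has 30 days (240 left).
May has 31 days (209 left).
June has 30 days (179 left).
July has 31 days (148 left).
August has 31 days (117 left).
September has 30 days (87 left).
October has 31 days (56 left).
November has 30 days (26 left).
26 days into December → 26 December 2006.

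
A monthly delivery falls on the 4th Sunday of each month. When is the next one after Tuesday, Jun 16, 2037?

Jun 28, 2037

Jun 2037 starts on a Monday; its first Sunday is the 7th, so the 4th Sunday is the 28th — Jun 28, 2037.
Jun 28, 2037 is after Jun 16, 2037, so that is the next one.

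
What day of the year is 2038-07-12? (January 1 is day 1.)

193

Days in months before July: 31 + 28 + 31 + 30 + 31 + 30 = 181.
Plus 12 days into July → day 193.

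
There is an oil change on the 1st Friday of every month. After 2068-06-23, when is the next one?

June 2068 starts on a Friday, so its 1st Friday is 2068-06-01.
That is not after 2068-06-23, so look at July 2068.
July 2068 starts on a Sunday, so its 1st Friday is 2068-07-06 (5 days in).

2068-07-06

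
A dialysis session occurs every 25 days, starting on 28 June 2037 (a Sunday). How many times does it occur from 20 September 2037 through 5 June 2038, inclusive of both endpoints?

10

Occurrences land 25·i days after 28 June 2037 for i = 0, 1, 2, …
20 September 2037 is 84 days after the start; 84 ÷ 25 = 3 remainder 9; since the remainder is 9, round up to i = 4. First occurrence in the window: #5 on 6 October 2037 (4×25 = 100 days in).
5 June 2038 is 342 days after the start; 342 ÷ 25 = 13 remainder 17. Last occurrence in the window: #14 on 19 May 2038.
Occurrences #5 through #14: 10 in total.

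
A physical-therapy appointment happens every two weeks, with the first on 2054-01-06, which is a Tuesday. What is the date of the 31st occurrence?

2055-03-02

The 31st occurrence is 30 intervals after the first: 30 × 14 = 420 days after 2054-01-06.
January has 31 days — 25 days to the end of January leaves 395.
February has 28 days (367 left).
March has 31 days (336 left).
April has 30 days (306 left).
May has 31 days (275 left).
June has 30 days (245 left).
July has 31 days (214 left).
August has 31 days (183 left).
September has 30 days (153 left).
October has 31 days (122 left).
November has 30 days (92 left).
December has 31 days (61 left).
January has 31 days (30 left).
February has 28 days (2 left).
2 days into March → 2055-03-02.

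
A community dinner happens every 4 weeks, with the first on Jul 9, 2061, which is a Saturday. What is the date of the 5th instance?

Oct 29, 2061

The 5th occurrence is 4 intervals after the first: 4 × 28 = 112 days after Jul 9, 2061.
Jul has 31 days — 22 days to the end of Jul leaves 90.
Aug has 31 days (59 left).
Sep has 30 days (29 left).
29 days into Oct → Oct 29, 2061.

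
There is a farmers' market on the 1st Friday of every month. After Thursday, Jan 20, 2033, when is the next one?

Jan 2033 starts on a Saturday, so its 1st Friday is Jan 7, 2033 (6 days in).
That is not after Jan 20, 2033, so look at Feb 2033.
Feb 2033 starts on a Tuesday, so its 1st Friday is Feb 4, 2033 (3 days in).

Feb 4, 2033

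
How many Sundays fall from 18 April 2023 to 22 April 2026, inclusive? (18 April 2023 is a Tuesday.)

18 April 2023 is a Tuesday; the first Sunday on or after it is 23 April 2023 (5 days later).
From 23 April 2023 to 22 April 2026: 252 + 366 + 365 + 112 = 1095 days (rest of 2023, 2024, 2025, to 22 April 2026 in 2026).
1095 ÷ 7 = 156 full weeks with remainder 3, so 156 more Sundays after the first → 157.

157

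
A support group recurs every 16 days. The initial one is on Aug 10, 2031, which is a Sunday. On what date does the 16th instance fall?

The 16th occurrence is 15 intervals after the first: 15 × 16 = 240 days after Aug 10, 2031.
Aug has 31 days — 21 days to the end of Aug leaves 219.
Sep has 30 days (189 left).
Oct has 31 days (158 left).
Nov has 30 days (128 left).
Dec has 31 days (97 left).
Jan has 31 days (66 left).
Feb has 29 days (37 left).
Mar has 31 days (6 left).
6 days into Apr → Apr 6, 2032.

Apr 6, 2032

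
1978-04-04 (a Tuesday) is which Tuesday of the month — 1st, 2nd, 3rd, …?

Day 4 falls in week ⌈4/7⌉ of the month.
Days 1–7 hold the 1st Tuesday, 8–14 the 2nd, 15–21 the 3rd, 22–28 the 4th, 29–31 the 5th.
4 is in the range for the 1st.

1st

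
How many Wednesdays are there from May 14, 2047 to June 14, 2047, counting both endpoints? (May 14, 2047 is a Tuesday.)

5

May 14, 2047 is a Tuesday; the first Wednesday on or after it is May 15, 2047 (1 day later).
From May 15, 2047 to June 14, 2047: 16 + 14 = 30 days (rest of May, June).
30 ÷ 7 = 4 full weeks with remainder 2, so 4 more Wednesdays after the first → 5.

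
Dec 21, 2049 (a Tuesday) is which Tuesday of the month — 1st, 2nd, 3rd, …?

Day 21 falls in week ⌈21/7⌉ of the month.
Days 1–7 hold the 1st Tuesday, 8–14 the 2nd, 15–21 the 3rd, 22–28 the 4th, 29–31 the 5th.
21 is in the range for the 3rd.

3rd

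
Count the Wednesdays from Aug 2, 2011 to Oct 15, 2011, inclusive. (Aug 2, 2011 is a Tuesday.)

Aug 2, 2011 is a Tuesday; the first Wednesday on or after it is Aug 3, 2011 (1 day later).
From Aug 3, 2011 to Oct 15, 2011: 28 + 30 + 15 = 73 days (rest of Aug, Sep, Oct).
73 ÷ 7 = 10 full weeks with remainder 3, so 10 more Wednesdays after the first → 11.

11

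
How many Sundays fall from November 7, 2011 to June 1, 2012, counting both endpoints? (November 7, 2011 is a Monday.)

29

November 7, 2011 is a Monday; the first Sunday on or after it is November 13, 2011 (6 days later).
From November 13, 2011 to June 1, 2012: 17 + 31 + 31 + 29 + 31 + 30 + 31 + 1 = 201 days (rest of November, December, January, February, March, April, May, June).
201 ÷ 7 = 28 full weeks with remainder 5, so 28 more Sundays after the first → 29.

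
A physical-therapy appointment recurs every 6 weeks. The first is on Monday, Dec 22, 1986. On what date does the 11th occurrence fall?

Feb 15, 1988

The 11th occurrence is 10 intervals after the first: 10 × 42 = 420 days after Dec 22, 1986.
Dec has 31 days — 9 days to the end of Dec leaves 411.
1987 has 365 days (46 left).
Jan has 31 days (15 left).
15 days into Feb → Feb 15, 1988.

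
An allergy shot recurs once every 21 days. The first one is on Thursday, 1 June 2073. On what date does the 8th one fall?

The 8th occurrence is 7 intervals after the first: 7 × 21 = 147 days after 1 June 2073.
June has 30 days — 29 days to the end of June leaves 118.
July has 31 days (87 left).
August has 31 days (56 left).
September has 30 days (26 left).
26 days into October → 26 October 2073.

26 October 2073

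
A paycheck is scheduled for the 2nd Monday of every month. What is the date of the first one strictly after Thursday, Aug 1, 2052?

Aug 2052 starts on a Thursday; its first Monday is the 5th, so the 2nd Monday is the 12th — Aug 12, 2052.
Aug 12, 2052 is after Aug 1, 2052, so that is the next one.

Aug 12, 2052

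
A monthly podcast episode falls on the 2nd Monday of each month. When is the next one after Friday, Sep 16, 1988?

Oct 10, 1988

Sep 1988 starts on a Thursday; its first Monday is the 5th, so the 2nd Monday is the 12th — Sep 12, 1988.
That is not after Sep 16, 1988, so look at Oct 1988.
Oct 1988 starts on a Saturday; its first Monday is the 3rd, so the 2nd Monday is the 10th — Oct 10, 1988.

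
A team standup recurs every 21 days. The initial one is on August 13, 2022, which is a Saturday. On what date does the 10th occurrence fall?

The 10th occurrence is 9 intervals after the first: 9 × 21 = 189 days after August 13, 2022.
August has 31 days — 18 days to the end of August leaves 171.
September has 30 days (141 left).
October has 31 days (110 left).
November has 30 days (80 left).
December has 31 days (49 left).
January has 31 days (18 left).
18 days into February → February 18, 2023.

February 18, 2023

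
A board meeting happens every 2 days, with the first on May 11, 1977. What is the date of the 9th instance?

The 9th occurrence is 8 intervals after the first: 8 × 2 = 16 days after May 11, 1977.
16 days later is May 27, 1977.

May 27, 1977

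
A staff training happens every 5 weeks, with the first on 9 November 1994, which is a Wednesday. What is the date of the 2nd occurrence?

The 2nd occurrence is 1 interval after the first: 1 × 35 = 35 days after 9 November 1994.
November has 30 days — 21 days to the end of November leaves 14.
14 days into December → 14 December 1994.

14 December 1994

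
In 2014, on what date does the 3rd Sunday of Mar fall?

Mar 2014 begins on a Saturday, so the first Sunday is Mar 2 (1 day later).
The 3rd Sunday is 2 weeks later: 2 + 14 = 16.

Mar 16, 2014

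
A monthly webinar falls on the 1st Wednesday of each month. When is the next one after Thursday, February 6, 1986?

February 1986 starts on a Saturday, so its 1st Wednesday is February 5, 1986 (4 days in).
That is not after February 6, 1986, so look at March 1986.
March 1986 starts on a Saturday, so its 1st Wednesday is March 5, 1986 (4 days in).

March 5, 1986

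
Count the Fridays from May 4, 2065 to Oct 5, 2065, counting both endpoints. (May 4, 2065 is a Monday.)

22

May 4, 2065 is a Monday; the first Friday on or after it is May 8, 2065 (4 days later).
From May 8, 2065 to Oct 5, 2065: 23 + 30 + 31 + 31 + 30 + 5 = 150 days (rest of May, Jun, Jul, Aug, Sep, Oct).
150 ÷ 7 = 21 full weeks with remainder 3, so 21 more Fridays after the first → 22.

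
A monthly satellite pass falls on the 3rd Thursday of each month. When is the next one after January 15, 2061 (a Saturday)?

January 20, 2061

January 2061 starts on a Saturday; its first Thursday is the 6th, so the 3rd Thursday is the 20th — January 20, 2061.
January 20, 2061 is after January 15, 2061, so that is the next one.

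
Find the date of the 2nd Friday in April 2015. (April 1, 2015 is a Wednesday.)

April 2015 begins on a Wednesday, so the first Friday is April 3 (2 days later).
The 2nd Friday is 1 weeks later: 3 + 7 = 10.

April 10, 2015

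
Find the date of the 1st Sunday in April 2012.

The first Sunday of April 2012 is April 1.

2012-04-01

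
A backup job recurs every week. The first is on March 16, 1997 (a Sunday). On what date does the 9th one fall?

May 11, 1997

The 9th occurrence is 8 intervals after the first: 8 × 7 = 56 days after March 16, 1997.
March has 31 days — 15 days to the end of March leaves 41.
April has 30 days (11 left).
11 days into May → May 11, 1997.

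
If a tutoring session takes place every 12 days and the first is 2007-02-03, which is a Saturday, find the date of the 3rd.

2007-02-27

The 3rd occurrence is 2 intervals after the first: 2 × 12 = 24 days after 2007-02-03.
24 days later is 2007-02-27.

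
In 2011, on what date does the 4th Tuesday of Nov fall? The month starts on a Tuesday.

Nov 2011 begins on a Tuesday, so the first Tuesday is Nov 1.
The 4th Tuesday is 3 weeks later: 1 + 21 = 22.

Nov 22, 2011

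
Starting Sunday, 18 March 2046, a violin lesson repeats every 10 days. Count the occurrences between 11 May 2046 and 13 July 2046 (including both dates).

6

Occurrences land 10·i days after 18 March 2046 for i = 0, 1, 2, …
11 May 2046 is 54 days after the start; 54 ÷ 10 = 5 remainder 4; since the remainder is 4, round up to i = 6. First occurrence in the window: #7 on 17 May 2046 (6×10 = 60 days in).
13 July 2046 is 117 days after the start; 117 ÷ 10 = 11 remainder 7. Last occurrence in the window: #12 on 6 July 2046.
Occurrences #7 through #12: 6 in total.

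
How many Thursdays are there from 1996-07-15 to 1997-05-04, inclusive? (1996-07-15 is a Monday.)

42

1996-07-15 is a Monday; the first Thursday on or after it is 1996-07-18 (3 days later).
From 1996-07-18 to 1997-05-04: 13 + 31 + 30 + 31 + 30 + 31 + 31 + 28 + 31 + 30 + 4 = 290 days (rest of July, August, September, October, November, December, January, February, March, April, May).
290 ÷ 7 = 41 full weeks with remainder 3, so 41 more Thursdays after the first → 42.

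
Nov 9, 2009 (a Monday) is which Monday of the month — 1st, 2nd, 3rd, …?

Day 9 falls in week ⌈9/7⌉ of the month.
Days 1–7 hold the 1st Monday, 8–14 the 2nd, 15–21 the 3rd, 22–28 the 4th, 29–31 the 5th.
9 is in the range for the 2nd.

2nd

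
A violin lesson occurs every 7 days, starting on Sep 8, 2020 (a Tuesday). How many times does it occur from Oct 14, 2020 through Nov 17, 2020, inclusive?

Occurrences land 7·i days after Sep 8, 2020 for i = 0, 1, 2, …
Oct 14, 2020 is 36 days after the start; 36 ÷ 7 = 5 remainder 1; since the remainder is 1, round up to i = 6. First occurrence in the window: #7 on Oct 20, 2020 (6×7 = 42 days in).
Nov 17, 2020 is 70 days after the start; 70 ÷ 7 = 10 remainder 0. Last occurrence in the window: #11 on Nov 17, 2020.
Occurrences #7 through #11: 5 in total.

5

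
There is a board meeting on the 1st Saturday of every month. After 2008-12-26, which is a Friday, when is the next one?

2009-01-03

December 2008 starts on a Monday, so its 1st Saturday is 2008-12-06 (5 days in).
That is not after 2008-12-26, so look at January 2009.
January 2009 starts on a Thursday, so its 1st Saturday is 2009-01-03 (2 days in).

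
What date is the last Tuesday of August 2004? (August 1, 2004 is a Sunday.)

2004-08-31

August 2004 begins on a Sunday, so the first Tuesday is August 3 (2 days later).
August 2004 has 31 days. Adding weeks: 3, 10, 17, 24, 31 — the last one ≤ 31 is the 31st.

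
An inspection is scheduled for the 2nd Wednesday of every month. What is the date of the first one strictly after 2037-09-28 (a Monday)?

2037-10-14

September 2037 starts on a Tuesday; its first Wednesday is the 2nd, so the 2nd Wednesday is the 9th — 2037-09-09.
That is not after 2037-09-28, so look at October 2037.
October 2037 starts on a Thursday; its first Wednesday is the 7th, so the 2nd Wednesday is the 14th — 2037-10-14.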